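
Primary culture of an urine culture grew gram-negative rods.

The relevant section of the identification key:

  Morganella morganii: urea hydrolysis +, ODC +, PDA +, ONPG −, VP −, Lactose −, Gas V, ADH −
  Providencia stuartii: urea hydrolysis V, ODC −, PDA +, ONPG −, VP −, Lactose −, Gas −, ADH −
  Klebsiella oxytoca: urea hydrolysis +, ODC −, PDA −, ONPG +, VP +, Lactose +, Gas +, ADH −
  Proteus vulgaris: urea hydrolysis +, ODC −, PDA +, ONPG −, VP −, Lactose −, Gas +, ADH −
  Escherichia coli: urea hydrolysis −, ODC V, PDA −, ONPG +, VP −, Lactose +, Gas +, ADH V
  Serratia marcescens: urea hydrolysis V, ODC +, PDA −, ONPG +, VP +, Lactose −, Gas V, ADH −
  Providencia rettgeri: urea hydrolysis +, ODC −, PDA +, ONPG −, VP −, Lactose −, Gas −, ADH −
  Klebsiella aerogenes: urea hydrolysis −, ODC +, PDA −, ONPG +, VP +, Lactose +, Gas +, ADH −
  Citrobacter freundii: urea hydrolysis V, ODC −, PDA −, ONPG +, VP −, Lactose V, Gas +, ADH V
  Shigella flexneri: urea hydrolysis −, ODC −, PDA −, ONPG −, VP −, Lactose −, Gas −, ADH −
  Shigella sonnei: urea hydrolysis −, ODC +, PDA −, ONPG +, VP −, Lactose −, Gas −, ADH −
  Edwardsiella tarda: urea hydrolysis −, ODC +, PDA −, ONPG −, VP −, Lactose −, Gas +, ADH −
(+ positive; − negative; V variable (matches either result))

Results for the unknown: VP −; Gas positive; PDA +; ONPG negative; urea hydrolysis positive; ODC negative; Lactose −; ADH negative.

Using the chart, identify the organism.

Proteus vulgaris

Gas +: excludes Providencia stuartii, Providencia rettgeri, Shigella flexneri, Shigella sonnei — 8 left.
Lactose −: excludes Klebsiella oxytoca, Escherichia coli, Klebsiella aerogenes — 5 left.
ADH −: all 5 remaining candidates are consistent.
ODC −: excludes Morganella morganii, Serratia marcescens, Edwardsiella tarda — 2 left.
VP −: all 2 remaining candidates are consistent.
ONPG −: excludes Citrobacter freundii — 1 left.
urea hydrolysis +: the one remaining candidate is consistent.
PDA +: the one remaining candidate is consistent.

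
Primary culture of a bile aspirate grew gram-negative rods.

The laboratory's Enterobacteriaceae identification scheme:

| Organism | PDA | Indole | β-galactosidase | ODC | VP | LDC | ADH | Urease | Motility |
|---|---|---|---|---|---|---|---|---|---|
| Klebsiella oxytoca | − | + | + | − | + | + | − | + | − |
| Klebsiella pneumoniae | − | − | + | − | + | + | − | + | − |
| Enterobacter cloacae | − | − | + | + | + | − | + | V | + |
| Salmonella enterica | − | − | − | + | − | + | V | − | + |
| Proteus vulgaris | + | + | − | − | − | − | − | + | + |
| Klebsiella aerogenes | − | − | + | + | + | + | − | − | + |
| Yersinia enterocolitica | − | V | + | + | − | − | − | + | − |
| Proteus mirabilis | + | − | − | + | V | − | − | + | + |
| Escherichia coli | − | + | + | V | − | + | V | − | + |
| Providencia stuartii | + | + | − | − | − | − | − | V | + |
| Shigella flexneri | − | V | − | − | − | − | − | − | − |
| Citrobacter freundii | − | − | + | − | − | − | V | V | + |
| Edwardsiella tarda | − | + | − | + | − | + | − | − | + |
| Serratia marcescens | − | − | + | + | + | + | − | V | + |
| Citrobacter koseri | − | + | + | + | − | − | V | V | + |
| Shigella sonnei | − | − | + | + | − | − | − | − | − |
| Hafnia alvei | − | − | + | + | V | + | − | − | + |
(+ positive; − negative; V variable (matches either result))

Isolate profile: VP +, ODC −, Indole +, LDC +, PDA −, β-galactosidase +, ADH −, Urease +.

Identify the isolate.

Klebsiella oxytoca

β-galactosidase +: excludes 6 organisms — 11 left.
PDA −: all 11 remaining candidates are consistent.
ODC −: excludes 7 organisms — 4 left.
LDC +: excludes Citrobacter freundii — 3 left.
Indole +: excludes Klebsiella pneumoniae — 2 left.
ADH −: all 2 remaining candidates are consistent.
Urease +: excludes Escherichia coli — 1 left.
VP +: the one remaining candidate is consistent.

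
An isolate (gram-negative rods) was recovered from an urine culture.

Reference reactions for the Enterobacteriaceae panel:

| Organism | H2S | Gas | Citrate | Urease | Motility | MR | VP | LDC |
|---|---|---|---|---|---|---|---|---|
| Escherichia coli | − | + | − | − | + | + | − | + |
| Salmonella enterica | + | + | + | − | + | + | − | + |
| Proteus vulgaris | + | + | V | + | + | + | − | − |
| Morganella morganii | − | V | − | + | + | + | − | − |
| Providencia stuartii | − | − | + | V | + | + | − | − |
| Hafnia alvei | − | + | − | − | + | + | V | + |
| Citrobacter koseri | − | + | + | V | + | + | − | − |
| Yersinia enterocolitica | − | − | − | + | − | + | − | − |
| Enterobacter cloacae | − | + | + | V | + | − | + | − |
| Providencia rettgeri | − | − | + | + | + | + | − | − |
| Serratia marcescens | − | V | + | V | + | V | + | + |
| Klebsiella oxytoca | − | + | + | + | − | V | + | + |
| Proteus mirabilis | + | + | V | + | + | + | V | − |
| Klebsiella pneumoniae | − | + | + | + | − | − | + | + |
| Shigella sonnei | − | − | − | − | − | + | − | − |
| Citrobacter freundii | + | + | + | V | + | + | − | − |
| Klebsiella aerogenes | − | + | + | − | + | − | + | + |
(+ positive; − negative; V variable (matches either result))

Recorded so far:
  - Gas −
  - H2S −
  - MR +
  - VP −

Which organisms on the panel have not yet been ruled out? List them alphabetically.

VP −: excludes 5 organisms — 12 left.
H2S −: excludes Salmonella enterica, Proteus vulgaris, Proteus mirabilis, Citrobacter freundii — 8 left.
MR +: all 8 remaining candidates are consistent.
Gas −: excludes Escherichia coli, Hafnia alvei, Citrobacter koseri — 5 left.

Morganella morganii, Providencia rettgeri, Providencia stuartii, Shigella sonnei, Yersinia enterocolitica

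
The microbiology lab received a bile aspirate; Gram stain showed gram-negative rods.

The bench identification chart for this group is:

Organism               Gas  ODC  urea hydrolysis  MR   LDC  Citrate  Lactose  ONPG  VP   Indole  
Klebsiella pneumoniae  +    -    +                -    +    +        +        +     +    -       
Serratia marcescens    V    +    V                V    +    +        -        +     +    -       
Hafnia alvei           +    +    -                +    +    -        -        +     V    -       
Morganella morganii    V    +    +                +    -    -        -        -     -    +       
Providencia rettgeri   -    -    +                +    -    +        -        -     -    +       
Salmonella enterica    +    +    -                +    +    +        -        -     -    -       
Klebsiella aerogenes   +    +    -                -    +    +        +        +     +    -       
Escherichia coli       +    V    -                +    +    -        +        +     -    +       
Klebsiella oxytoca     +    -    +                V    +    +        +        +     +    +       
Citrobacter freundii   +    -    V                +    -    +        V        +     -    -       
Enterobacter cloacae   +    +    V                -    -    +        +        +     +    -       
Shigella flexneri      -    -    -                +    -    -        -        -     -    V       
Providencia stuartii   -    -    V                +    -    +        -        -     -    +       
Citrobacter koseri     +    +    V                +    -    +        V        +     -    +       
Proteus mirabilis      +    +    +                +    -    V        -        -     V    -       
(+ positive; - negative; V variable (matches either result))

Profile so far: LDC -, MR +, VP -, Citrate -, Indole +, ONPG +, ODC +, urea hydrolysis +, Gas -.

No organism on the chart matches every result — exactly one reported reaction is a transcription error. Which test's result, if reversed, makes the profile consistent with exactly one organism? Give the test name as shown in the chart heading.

ONPG

As reported, no row in the chart matches all 9 reactions.
Reversing VP → still no organism matches.
Reversing Citrate → still no organism matches.
Reversing ONPG (to -) → unique match: Morganella morganii.
Reversing Indole → still no organism matches.
Reversing MR → still no organism matches.
Reversing urea hydrolysis → still no organism matches.
Reversing LDC → still no organism matches.
Reversing ODC → still no organism matches.
Reversing Gas → still no organism matches.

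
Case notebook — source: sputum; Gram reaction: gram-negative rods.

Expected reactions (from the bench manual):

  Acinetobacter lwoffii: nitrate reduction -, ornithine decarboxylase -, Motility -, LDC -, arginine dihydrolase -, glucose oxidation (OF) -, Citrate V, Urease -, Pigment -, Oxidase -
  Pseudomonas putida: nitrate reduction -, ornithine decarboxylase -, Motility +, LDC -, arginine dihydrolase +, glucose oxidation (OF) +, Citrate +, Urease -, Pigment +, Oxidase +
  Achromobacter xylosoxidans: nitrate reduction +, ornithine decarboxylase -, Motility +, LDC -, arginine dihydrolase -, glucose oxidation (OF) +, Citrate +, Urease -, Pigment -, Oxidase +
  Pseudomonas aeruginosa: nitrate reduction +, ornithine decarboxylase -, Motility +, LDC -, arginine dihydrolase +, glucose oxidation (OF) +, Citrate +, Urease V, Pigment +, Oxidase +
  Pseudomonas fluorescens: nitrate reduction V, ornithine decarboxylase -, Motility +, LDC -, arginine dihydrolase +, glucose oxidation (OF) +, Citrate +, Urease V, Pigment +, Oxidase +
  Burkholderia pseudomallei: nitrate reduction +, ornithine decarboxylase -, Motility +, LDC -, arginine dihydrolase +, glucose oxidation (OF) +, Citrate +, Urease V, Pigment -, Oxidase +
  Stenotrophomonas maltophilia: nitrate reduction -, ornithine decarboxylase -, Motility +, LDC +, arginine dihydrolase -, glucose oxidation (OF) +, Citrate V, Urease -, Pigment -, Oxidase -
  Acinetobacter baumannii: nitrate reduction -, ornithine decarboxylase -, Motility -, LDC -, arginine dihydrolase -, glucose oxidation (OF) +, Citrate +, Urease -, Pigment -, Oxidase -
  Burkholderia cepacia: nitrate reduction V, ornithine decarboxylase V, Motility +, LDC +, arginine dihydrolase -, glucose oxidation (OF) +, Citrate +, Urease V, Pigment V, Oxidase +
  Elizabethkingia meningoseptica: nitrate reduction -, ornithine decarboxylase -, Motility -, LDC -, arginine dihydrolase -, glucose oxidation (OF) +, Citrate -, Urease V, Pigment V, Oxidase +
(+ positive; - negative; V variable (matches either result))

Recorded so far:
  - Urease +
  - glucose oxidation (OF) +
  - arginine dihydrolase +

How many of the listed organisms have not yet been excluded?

3

Urease +: excludes 5 organisms — 5 left.
arginine dihydrolase +: excludes Burkholderia cepacia, Elizabethkingia meningoseptica — 3 left.
glucose oxidation (OF) +: all 3 remaining candidates are consistent.
Still consistent: Burkholderia pseudomallei, Pseudomonas aeruginosa, Pseudomonas fluorescens.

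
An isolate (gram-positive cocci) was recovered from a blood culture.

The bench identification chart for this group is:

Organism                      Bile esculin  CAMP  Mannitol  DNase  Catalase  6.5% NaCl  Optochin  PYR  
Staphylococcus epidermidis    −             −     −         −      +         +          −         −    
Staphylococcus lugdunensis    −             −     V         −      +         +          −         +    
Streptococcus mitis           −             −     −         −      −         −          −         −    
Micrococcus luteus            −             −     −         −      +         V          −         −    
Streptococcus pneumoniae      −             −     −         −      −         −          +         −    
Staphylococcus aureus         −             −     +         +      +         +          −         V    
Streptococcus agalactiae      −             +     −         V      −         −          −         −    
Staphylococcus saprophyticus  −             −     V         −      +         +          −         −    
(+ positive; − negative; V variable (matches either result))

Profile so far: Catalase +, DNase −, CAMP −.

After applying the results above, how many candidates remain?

Catalase +: excludes Streptococcus mitis, Streptococcus pneumoniae, Streptococcus agalactiae — 5 left.
CAMP −: all 5 remaining candidates are consistent.
DNase −: excludes Staphylococcus aureus — 4 left.
Still consistent: Micrococcus luteus, Staphylococcus epidermidis, Staphylococcus lugdunensis, Staphylococcus saprophyticus.

4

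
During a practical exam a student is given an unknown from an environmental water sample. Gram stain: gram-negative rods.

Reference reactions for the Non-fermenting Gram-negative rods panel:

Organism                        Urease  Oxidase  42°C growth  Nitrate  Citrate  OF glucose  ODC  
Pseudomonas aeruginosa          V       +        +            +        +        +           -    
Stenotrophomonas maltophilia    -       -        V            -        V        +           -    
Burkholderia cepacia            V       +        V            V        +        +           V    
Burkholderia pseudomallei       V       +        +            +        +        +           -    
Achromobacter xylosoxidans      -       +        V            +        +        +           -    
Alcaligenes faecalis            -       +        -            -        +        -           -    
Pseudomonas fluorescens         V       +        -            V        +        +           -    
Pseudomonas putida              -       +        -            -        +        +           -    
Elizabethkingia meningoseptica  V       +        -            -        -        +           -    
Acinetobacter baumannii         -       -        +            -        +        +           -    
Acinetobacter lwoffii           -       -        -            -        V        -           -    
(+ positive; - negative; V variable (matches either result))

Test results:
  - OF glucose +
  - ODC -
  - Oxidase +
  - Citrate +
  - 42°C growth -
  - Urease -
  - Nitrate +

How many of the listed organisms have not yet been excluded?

OF glucose +: excludes Alcaligenes faecalis, Acinetobacter lwoffii — 9 left.
Urease -: all 9 remaining candidates are consistent.
Citrate +: excludes Elizabethkingia meningoseptica — 8 left.
Oxidase +: excludes Stenotrophomonas maltophilia, Acinetobacter baumannii — 6 left.
42°C growth -: excludes Pseudomonas aeruginosa, Burkholderia pseudomallei — 4 left.
ODC -: all 4 remaining candidates are consistent.
Nitrate +: excludes Pseudomonas putida — 3 left.
Still consistent: Achromobacter xylosoxidans, Burkholderia cepacia, Pseudomonas fluorescens.

3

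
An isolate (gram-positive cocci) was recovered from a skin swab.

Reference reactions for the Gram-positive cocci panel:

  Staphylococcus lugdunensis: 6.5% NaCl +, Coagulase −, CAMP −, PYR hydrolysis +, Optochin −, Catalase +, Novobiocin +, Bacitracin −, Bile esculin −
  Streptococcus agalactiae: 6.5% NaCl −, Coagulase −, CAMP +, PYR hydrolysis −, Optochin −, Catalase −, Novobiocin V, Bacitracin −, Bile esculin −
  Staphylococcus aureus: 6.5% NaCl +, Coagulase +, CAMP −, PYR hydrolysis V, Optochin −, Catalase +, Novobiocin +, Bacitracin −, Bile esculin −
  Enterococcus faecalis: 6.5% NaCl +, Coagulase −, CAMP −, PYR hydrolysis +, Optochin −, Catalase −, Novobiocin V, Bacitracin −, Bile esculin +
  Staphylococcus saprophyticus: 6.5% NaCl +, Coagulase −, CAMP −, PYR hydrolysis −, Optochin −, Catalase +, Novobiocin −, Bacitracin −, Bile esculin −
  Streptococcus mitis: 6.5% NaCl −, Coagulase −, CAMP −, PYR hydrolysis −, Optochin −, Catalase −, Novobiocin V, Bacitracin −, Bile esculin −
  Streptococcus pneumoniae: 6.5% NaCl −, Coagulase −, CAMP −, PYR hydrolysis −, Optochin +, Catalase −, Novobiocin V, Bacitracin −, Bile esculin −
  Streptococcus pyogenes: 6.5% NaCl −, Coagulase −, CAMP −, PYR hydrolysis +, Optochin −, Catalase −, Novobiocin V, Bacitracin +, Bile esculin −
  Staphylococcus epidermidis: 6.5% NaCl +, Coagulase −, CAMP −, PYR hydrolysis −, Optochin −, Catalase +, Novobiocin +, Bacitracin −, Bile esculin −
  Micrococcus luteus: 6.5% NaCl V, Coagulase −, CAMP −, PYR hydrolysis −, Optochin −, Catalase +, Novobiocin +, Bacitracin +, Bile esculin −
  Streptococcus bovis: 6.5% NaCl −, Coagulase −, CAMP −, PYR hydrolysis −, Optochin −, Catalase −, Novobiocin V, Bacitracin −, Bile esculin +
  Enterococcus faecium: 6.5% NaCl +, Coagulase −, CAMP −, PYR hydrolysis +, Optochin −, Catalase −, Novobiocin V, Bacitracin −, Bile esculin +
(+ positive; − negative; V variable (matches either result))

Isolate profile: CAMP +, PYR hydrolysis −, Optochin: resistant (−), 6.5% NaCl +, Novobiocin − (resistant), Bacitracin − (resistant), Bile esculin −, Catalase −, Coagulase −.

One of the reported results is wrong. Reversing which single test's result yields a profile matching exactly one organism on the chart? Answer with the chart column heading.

As reported, no row in the chart matches all 9 reactions.
Reversing PYR hydrolysis → still no organism matches.
Reversing CAMP → still no organism matches.
Reversing Coagulase → still no organism matches.
Reversing Optochin → still no organism matches.
Reversing 6.5% NaCl (to −) → unique match: Streptococcus agalactiae.
Reversing Bile esculin → still no organism matches.
Reversing Catalase → still no organism matches.
Reversing Novobiocin → still no organism matches.
Reversing Bacitracin → still no organism matches.

6.5% NaCl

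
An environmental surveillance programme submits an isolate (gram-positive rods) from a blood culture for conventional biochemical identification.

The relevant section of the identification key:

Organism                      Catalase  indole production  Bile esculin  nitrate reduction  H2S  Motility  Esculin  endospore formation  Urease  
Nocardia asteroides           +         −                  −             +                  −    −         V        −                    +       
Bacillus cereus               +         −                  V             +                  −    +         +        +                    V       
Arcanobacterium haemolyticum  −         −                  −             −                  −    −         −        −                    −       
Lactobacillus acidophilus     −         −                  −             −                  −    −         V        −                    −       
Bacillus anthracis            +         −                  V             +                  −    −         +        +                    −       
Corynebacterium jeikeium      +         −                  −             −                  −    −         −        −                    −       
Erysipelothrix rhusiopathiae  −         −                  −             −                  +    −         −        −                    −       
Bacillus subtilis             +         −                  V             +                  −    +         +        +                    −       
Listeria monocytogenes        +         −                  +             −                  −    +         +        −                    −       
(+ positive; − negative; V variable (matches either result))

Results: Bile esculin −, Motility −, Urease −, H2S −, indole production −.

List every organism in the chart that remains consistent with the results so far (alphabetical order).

Arcanobacterium haemolyticum, Bacillus anthracis, Corynebacterium jeikeium, Lactobacillus acidophilus

Bile esculin −: excludes Listeria monocytogenes — 8 left.
indole production −: all 8 remaining candidates are consistent.
H2S −: excludes Erysipelothrix rhusiopathiae — 7 left.
Motility −: excludes Bacillus cereus, Bacillus subtilis — 5 left.
Urease −: excludes Nocardia asteroides — 4 left.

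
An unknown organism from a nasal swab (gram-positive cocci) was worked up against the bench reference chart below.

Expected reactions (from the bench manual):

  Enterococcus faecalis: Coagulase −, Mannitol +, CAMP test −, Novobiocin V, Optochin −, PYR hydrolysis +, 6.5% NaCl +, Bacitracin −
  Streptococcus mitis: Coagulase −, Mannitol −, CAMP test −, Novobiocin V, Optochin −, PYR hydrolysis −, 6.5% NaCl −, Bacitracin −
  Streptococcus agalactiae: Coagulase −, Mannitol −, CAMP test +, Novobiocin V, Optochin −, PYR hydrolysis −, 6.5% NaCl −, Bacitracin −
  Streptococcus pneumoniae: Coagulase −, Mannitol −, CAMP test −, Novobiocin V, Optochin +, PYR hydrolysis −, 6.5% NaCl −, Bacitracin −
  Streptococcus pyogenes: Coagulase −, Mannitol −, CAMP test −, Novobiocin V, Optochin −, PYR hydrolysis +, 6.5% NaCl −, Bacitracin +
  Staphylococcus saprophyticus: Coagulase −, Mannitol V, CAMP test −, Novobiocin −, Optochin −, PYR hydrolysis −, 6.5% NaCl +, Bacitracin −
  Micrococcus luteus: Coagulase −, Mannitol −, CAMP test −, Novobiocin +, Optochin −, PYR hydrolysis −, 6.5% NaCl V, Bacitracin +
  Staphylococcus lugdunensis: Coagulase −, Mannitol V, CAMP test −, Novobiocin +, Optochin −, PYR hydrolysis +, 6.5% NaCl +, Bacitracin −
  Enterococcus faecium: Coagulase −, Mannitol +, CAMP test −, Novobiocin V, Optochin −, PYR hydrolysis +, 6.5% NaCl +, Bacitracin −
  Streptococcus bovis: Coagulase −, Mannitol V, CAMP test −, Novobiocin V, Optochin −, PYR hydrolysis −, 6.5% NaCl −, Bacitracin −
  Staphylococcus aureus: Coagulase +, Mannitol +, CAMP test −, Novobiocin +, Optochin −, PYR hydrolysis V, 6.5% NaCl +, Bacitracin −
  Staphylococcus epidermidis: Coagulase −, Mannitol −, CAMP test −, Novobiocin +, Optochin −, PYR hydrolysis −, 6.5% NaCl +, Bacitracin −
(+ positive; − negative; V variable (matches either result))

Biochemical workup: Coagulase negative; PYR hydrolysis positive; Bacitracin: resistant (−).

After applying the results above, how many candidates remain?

PYR hydrolysis +: excludes 7 organisms — 5 left.
Coagulase −: excludes Staphylococcus aureus — 4 left.
Bacitracin −: excludes Streptococcus pyogenes — 3 left.
Still consistent: Enterococcus faecalis, Enterococcus faecium, Staphylococcus lugdunensis.

3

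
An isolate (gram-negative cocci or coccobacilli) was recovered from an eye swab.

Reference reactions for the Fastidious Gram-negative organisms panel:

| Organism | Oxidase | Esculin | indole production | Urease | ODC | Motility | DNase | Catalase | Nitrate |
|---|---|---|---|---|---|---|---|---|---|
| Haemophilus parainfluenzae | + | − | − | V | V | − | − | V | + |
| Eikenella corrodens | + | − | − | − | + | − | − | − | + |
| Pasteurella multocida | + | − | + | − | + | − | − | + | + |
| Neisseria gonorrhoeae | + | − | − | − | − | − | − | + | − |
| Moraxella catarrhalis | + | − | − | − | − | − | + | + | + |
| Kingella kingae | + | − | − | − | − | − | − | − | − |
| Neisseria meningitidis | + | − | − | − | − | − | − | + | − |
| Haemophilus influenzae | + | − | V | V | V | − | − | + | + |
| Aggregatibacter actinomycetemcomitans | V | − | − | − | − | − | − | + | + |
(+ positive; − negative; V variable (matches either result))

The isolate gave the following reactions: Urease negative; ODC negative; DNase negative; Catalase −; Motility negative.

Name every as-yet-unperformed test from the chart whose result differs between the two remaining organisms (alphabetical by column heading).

Catalase −: excludes 6 organisms — 3 left.
Urease −: all 3 remaining candidates are consistent.
DNase −: all 3 remaining candidates are consistent.
Motility −: all 3 remaining candidates are consistent.
ODC −: excludes Eikenella corrodens — 2 left.
Two candidates remain: Haemophilus parainfluenzae and Kingella kingae.
  Oxidase: + vs + — same for both, does not separate.
  Esculin: − vs − — same for both, does not separate.
  indole production: − vs − — same for both, does not separate.
  Nitrate: Haemophilus parainfluenzae +, Kingella kingae − — discriminates.

Nitrate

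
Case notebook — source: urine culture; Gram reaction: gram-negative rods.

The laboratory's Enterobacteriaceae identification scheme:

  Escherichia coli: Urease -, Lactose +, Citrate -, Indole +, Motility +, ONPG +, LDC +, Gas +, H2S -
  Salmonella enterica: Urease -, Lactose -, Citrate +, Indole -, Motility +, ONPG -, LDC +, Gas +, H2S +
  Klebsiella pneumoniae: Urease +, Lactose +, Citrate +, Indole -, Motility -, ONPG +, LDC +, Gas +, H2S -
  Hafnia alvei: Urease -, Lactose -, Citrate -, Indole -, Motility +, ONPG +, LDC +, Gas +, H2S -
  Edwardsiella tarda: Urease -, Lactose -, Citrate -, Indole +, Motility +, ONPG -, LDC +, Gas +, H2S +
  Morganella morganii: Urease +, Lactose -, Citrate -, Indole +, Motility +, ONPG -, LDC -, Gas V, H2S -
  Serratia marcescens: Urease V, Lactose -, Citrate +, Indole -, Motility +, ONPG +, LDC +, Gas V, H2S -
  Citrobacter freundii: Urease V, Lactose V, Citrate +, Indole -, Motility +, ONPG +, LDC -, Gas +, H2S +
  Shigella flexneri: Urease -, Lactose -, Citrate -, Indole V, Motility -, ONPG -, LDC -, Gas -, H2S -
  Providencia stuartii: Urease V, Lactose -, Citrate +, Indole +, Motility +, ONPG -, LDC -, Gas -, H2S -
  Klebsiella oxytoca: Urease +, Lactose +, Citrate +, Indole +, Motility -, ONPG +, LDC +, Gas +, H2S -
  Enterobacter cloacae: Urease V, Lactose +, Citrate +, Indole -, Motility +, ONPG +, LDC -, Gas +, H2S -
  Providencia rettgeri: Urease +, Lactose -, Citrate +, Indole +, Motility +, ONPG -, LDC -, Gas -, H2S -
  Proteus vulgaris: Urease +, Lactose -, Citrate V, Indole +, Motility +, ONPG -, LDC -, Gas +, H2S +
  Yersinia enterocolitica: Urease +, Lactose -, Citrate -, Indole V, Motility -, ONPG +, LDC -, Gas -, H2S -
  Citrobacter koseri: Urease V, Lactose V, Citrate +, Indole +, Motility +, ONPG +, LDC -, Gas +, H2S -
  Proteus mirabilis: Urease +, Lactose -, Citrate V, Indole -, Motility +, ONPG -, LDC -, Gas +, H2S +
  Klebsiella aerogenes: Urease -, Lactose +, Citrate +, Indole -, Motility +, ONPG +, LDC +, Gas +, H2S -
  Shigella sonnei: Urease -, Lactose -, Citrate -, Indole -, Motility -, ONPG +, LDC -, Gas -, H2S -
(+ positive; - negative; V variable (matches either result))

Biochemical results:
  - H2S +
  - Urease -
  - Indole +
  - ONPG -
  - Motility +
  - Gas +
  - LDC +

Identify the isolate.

ONPG -: excludes 11 organisms — 8 left.
Urease -: excludes Morganella morganii, Providencia rettgeri, Proteus vulgaris, Proteus mirabilis — 4 left.
Indole +: excludes Salmonella enterica — 3 left.
H2S +: excludes Shigella flexneri, Providencia stuartii — 1 left.
Motility +: the one remaining candidate is consistent.
Gas +: the one remaining candidate is consistent.
LDC +: the one remaining candidate is consistent.

Edwardsiella tarda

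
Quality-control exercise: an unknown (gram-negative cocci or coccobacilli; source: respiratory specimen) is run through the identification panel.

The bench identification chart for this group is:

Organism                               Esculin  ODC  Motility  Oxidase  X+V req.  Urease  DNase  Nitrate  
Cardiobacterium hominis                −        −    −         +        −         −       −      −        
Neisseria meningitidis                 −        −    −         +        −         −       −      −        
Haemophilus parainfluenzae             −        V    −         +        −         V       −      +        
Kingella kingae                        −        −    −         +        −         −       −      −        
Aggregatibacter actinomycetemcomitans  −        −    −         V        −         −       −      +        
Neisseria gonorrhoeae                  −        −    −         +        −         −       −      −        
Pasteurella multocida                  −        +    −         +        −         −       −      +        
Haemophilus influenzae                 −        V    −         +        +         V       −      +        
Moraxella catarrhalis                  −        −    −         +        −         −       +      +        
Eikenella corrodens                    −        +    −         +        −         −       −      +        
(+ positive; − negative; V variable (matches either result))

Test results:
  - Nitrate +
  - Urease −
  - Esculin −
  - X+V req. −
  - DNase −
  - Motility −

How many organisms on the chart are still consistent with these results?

Nitrate +: excludes Cardiobacterium hominis, Neisseria meningitidis, Kingella kingae, Neisseria gonorrhoeae — 6 left.
Motility −: all 6 remaining candidates are consistent.
DNase −: excludes Moraxella catarrhalis — 5 left.
Esculin −: all 5 remaining candidates are consistent.
Urease −: all 5 remaining candidates are consistent.
X+V req. −: excludes Haemophilus influenzae — 4 left.
Still consistent: Aggregatibacter actinomycetemcomitans, Eikenella corrodens, Haemophilus parainfluenzae, Pasteurella multocida.

4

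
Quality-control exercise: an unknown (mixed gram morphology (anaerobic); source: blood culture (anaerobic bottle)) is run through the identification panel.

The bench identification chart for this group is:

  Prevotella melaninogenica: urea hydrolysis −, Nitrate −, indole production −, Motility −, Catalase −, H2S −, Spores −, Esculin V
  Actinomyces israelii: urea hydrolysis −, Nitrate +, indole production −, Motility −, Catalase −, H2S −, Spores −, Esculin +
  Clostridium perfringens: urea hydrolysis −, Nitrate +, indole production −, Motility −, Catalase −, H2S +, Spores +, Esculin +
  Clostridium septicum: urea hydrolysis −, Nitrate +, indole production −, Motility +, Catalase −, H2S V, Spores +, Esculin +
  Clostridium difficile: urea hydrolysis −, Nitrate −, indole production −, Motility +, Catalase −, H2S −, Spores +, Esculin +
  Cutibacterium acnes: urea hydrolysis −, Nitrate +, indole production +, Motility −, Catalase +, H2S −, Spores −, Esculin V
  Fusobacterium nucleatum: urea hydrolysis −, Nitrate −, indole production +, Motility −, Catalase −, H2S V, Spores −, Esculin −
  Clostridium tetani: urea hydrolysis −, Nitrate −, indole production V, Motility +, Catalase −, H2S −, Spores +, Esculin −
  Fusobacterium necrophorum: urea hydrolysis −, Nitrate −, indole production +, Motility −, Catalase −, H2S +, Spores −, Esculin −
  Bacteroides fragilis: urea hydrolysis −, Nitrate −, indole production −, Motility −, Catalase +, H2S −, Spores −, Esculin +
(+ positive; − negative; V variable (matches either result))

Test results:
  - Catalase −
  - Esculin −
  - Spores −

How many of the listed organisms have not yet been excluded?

Spores −: excludes Clostridium perfringens, Clostridium septicum, Clostridium difficile, Clostridium tetani — 6 left.
Catalase −: excludes Cutibacterium acnes, Bacteroides fragilis — 4 left.
Esculin −: excludes Actinomyces israelii — 3 left.
Still consistent: Fusobacterium necrophorum, Fusobacterium nucleatum, Prevotella melaninogenica.

3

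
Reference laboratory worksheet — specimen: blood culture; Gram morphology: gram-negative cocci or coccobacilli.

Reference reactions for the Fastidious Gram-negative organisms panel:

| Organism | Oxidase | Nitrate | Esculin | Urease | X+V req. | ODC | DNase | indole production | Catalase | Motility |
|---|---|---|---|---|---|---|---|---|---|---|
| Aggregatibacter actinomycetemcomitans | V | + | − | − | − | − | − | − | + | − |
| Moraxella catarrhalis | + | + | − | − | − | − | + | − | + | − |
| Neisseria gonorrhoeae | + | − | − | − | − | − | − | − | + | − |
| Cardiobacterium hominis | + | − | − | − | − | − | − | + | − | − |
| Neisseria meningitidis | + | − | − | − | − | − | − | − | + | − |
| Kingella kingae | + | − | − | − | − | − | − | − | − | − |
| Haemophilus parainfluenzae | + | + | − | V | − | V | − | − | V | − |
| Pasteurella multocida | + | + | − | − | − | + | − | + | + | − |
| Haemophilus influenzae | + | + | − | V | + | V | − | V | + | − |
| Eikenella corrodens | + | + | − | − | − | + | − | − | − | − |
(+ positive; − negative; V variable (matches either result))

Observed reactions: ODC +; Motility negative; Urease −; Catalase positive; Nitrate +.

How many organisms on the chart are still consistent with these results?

3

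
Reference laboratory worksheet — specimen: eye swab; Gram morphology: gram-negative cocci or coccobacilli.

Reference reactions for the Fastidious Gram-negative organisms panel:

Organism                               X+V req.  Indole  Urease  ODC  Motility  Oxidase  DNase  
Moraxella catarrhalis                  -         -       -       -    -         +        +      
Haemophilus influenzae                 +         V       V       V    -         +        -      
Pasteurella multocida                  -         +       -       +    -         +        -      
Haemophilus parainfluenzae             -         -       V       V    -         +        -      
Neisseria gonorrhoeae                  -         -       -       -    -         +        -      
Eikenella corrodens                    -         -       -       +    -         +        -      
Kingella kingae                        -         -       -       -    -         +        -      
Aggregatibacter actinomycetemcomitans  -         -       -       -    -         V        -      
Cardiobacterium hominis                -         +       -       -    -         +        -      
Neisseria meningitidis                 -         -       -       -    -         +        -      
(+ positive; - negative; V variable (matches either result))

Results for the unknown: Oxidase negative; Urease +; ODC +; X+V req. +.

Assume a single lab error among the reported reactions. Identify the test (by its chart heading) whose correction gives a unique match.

Oxidase

As reported, no row in the chart matches all 4 reactions.
Reversing Oxidase (to +) → unique match: Haemophilus influenzae.
Reversing X+V req. → still no organism matches.
Reversing ODC → still no organism matches.
Reversing Urease → still no organism matches.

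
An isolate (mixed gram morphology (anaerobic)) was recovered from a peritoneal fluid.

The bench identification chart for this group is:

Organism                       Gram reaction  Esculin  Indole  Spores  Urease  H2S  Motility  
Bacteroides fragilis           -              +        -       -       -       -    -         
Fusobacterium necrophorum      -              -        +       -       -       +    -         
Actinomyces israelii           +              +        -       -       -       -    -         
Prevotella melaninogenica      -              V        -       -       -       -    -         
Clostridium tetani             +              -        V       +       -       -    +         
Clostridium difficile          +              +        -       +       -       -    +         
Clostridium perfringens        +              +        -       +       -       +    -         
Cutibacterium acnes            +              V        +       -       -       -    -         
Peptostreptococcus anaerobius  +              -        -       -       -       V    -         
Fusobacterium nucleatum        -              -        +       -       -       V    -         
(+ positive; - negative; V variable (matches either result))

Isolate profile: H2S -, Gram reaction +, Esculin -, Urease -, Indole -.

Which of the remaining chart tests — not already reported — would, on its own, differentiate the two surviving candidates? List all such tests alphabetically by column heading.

Indole -: excludes Fusobacterium necrophorum, Cutibacterium acnes, Fusobacterium nucleatum — 7 left.
Urease -: all 7 remaining candidates are consistent.
Gram reaction +: excludes Bacteroides fragilis, Prevotella melaninogenica — 5 left.
H2S -: excludes Clostridium perfringens — 4 left.
Esculin -: excludes Actinomyces israelii, Clostridium difficile — 2 left.
Two candidates remain: Clostridium tetani and Peptostreptococcus anaerobius.
  Spores: Clostridium tetani +, Peptostreptococcus anaerobius - — discriminates.
  Motility: Clostridium tetani +, Peptostreptococcus anaerobius - — discriminates.

Motility, Spores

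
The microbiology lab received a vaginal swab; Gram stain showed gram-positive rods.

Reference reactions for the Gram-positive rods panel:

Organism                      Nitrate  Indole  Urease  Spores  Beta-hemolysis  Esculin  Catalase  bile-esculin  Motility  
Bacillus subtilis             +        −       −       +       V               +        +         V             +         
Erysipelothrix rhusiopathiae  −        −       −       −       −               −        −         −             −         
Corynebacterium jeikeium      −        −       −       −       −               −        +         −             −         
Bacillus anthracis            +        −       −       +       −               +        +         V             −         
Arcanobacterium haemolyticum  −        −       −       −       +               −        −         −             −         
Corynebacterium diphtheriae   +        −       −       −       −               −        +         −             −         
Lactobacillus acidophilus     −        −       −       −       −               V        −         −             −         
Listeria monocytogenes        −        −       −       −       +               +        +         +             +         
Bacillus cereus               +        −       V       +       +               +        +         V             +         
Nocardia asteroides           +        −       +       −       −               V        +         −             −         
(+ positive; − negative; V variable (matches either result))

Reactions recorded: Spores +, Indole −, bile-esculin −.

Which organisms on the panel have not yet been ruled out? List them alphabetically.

Bacillus anthracis, Bacillus cereus, Bacillus subtilis

bile-esculin −: excludes Listeria monocytogenes — 9 left.
Spores +: excludes 6 organisms — 3 left.
Indole −: all 3 remaining candidates are consistent.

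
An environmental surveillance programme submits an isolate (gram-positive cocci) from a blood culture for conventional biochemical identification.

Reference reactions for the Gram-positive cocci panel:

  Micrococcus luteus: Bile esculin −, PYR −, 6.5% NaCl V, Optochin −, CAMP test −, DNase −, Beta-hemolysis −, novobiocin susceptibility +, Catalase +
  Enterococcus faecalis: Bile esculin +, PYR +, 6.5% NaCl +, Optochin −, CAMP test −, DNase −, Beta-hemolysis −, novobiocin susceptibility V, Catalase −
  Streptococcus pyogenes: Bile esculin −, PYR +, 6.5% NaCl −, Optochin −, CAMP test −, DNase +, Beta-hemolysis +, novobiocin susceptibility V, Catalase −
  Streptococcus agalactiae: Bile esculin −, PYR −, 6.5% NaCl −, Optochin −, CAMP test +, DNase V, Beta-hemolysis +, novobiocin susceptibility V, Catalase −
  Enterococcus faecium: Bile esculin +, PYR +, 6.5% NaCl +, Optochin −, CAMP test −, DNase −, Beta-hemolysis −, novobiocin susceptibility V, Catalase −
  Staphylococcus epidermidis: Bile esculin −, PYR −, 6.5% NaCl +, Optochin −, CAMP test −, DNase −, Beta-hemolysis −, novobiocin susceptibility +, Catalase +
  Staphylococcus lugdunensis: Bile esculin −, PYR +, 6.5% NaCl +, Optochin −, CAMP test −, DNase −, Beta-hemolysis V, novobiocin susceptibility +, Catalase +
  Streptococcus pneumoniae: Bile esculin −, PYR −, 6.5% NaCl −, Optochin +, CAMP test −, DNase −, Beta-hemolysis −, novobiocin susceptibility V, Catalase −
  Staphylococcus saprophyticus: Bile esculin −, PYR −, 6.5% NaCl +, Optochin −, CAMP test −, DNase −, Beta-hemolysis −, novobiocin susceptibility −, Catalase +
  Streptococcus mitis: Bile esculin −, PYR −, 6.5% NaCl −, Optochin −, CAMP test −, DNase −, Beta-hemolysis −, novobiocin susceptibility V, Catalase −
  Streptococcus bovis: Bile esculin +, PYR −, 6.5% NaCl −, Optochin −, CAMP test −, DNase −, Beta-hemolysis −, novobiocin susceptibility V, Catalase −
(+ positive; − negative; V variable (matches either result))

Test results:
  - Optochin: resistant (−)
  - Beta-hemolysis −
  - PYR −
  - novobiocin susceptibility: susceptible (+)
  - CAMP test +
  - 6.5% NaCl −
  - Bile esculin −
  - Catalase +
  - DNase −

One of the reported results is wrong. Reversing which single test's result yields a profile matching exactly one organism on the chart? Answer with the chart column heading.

As reported, no row in the chart matches all 9 reactions.
Reversing Beta-hemolysis → still no organism matches.
Reversing CAMP test (to −) → unique match: Micrococcus luteus.
Reversing 6.5% NaCl → still no organism matches.
Reversing novobiocin susceptibility → still no organism matches.
Reversing Catalase → still no organism matches.
Reversing Optochin → still no organism matches.
Reversing PYR → still no organism matches.
Reversing DNase → still no organism matches.
Reversing Bile esculin → still no organism matches.

CAMP test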